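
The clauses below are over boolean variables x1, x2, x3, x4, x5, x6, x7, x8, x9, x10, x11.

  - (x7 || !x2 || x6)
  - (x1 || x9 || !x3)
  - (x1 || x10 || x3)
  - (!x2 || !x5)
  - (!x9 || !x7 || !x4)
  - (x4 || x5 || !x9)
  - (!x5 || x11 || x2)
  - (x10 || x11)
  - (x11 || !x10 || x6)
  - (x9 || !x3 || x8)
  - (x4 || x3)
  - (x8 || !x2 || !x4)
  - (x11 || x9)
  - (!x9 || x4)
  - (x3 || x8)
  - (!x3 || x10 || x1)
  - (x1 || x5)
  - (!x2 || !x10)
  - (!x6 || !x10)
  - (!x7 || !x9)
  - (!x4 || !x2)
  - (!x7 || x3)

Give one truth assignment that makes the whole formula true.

x1 = T, x2 = F, x3 = T, x4 = T, x5 = T, x6 = F, x7 = F, x8 = T, x9 = T, x10 = T, x11 = T

Check each clause:
  1. (!x2 || x6 || x7) — !x2 is true.
  2. (x1 || !x3 || x9) — x1 is true.
  3. (x10 || x3 || x1) — x1 is true.
  4. (!x2 || !x5) — !x2 is true.
  5. (!x4 || !x9 || !x7) — !x7 is true.
  6. (!x9 || x4 || x5) — x4 is true.
  7. (!x5 || x2 || x11) — x11 is true.
  8. (x11 || x10) — x10 is true.
  9. (x6 || x11 || !x10) — x11 is true.
  10. (x9 || !x3 || x8) — x8 is true.
  11. (x4 || x3) — x3 is true.
  12. (x8 || !x2 || !x4) — x8 is true.
  13. (x11 || x9) — x9 is true.
  14. (!x9 || x4) — x4 is true.
  15. (x8 || x3) — x8 is true.
  16. (x1 || x10 || !x3) — x1 is true.
  17. (x5 || x1) — x1 is true.
  18. (!x2 || !x10) — !x2 is true.
  19. (!x10 || !x6) — !x6 is true.
  20. (!x7 || !x9) — !x7 is true.
  21. (!x2 || !x4) — !x2 is true.
  22. (x3 || !x7) — !x7 is true.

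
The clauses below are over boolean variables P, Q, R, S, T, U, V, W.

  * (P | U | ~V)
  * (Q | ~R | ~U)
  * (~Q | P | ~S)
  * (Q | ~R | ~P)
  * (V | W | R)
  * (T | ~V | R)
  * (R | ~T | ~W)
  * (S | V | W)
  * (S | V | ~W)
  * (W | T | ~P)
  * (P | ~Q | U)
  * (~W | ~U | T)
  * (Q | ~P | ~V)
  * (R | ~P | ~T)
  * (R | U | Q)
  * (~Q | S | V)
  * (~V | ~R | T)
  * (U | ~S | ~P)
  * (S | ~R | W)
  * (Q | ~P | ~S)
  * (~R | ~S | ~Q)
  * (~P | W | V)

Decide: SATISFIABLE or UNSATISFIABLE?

Branch on P: take P = False.
The remaining clauses are satisfied by Q = True, R = False, S = False, T = True, U = True, V = True, W = False.
Every clause has at least one true literal under this assignment.
So P = F, Q = T, R = F, S = F, T = T, U = T, V = T, W = F is a satisfying assignment.

SATISFIABLE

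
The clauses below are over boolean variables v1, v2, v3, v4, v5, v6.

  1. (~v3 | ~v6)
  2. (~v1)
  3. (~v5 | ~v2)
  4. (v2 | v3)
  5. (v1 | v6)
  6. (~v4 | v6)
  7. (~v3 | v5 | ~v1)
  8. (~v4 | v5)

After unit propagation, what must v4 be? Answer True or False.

False

(~v1) stands alone — v1 = False.
In (v1 | v6), v1 is now false; v6 must hold, so v6 = True.
(~v6 | ~v3): since v6 = True, the clause reduces to (~v3). v3 = False.
(v3 | v2) with v3 = False leaves only v2, so v2 = True.
In (~v2 | ~v5), ~v2 is now false; ~v5 must hold, so v5 = False.
(~v4 | v5): since v5 = False, the clause reduces to (~v4). v4 = False.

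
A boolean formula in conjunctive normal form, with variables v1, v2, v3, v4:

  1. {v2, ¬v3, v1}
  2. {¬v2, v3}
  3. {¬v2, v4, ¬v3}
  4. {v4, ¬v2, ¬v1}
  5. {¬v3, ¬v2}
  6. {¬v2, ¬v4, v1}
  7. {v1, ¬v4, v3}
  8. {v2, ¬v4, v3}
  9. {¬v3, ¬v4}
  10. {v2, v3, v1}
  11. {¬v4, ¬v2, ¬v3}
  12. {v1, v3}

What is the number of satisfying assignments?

2

The models are:
  v1=1 v2=0 v3=0 v4=0
  v1=1 v2=0 v3=1 v4=0
Count: 2.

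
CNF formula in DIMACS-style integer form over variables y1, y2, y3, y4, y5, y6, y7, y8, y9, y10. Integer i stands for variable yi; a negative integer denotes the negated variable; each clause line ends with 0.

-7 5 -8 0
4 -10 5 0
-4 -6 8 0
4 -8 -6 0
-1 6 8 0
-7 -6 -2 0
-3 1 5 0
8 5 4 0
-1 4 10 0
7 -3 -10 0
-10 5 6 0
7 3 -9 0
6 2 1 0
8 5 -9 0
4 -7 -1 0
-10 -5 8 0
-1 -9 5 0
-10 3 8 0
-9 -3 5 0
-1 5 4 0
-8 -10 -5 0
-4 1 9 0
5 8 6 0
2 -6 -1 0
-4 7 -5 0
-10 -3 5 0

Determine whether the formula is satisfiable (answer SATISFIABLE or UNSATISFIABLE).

Branch on y1: take y1 = False.
For the remaining variables, y2 = False, y3 = False, y4 = False, y5 = True, y6 = True, y7 = False, y8 = False, y9 = False, y10 = False works.
So y1=F  y2=F  y3=F  y4=F  y5=T  y6=T  y7=F  y8=F  y9=F  y10=F is a satisfying assignment.

SATISFIABLE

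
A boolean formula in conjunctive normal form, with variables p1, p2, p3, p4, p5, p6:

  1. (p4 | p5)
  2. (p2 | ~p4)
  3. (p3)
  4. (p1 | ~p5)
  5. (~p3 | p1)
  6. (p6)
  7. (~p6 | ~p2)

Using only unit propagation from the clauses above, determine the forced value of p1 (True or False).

Unit clause (p3) sets p3 = True.
(~p3 | p1) with p3 = True leaves only p1, so p1 = True.

True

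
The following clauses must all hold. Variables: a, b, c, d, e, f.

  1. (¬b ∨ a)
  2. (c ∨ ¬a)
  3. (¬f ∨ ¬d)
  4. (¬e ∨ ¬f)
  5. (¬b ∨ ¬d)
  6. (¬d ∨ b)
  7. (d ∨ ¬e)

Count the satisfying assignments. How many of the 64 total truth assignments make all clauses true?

Satisfying assignments:
  a=F b=F c=F d=F e=F f=F
  a=F b=F c=F d=F e=F f=T
  a=F b=F c=T d=F e=F f=F
  a=F b=F c=T d=F e=F f=T
  a=T b=F c=T d=F e=F f=F
  a=T b=F c=T d=F e=F f=T
  a=T b=T c=T d=F e=F f=F
  a=T b=T c=T d=F e=F f=T
Count: 8.

8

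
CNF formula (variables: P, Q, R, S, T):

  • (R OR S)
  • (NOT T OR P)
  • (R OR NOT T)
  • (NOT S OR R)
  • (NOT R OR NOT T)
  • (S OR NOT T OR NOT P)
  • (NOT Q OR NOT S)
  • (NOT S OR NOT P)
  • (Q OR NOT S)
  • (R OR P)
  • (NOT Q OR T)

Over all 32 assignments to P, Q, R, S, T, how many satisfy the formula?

Satisfying assignments:
  P=F Q=F R=T S=F T=F
  P=T Q=F R=T S=F T=F
That's 2 in total.

2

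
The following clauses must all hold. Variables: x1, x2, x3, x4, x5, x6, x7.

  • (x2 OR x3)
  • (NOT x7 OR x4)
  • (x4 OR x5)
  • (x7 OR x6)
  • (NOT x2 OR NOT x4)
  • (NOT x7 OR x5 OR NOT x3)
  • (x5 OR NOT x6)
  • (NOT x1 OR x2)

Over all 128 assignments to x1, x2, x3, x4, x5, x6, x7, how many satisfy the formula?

8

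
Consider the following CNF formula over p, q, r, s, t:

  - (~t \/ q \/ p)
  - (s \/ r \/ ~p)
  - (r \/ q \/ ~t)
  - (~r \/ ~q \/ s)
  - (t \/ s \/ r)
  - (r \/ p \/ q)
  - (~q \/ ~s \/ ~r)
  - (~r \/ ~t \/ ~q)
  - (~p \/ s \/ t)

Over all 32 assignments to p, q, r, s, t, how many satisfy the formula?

11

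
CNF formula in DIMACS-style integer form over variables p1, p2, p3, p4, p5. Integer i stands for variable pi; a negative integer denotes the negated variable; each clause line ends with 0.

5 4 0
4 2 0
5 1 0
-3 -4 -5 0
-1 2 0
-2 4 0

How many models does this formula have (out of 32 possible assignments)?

The models are:
  p1=F p2=F p3=F p4=T p5=T
  p1=F p2=T p3=F p4=T p5=T
  p1=T p2=T p3=F p4=T p5=F
  p1=T p2=T p3=F p4=T p5=T
  p1=T p2=T p3=T p4=T p5=F
Count: 5.

5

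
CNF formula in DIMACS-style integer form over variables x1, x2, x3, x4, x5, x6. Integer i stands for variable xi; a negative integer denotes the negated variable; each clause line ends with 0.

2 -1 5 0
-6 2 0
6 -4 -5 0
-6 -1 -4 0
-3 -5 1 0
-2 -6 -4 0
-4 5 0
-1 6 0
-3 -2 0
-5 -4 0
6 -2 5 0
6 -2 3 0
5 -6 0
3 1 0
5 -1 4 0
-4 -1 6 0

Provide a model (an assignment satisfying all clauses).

x1=True  x2=True  x3=False  x4=False  x5=True  x6=True

Set x1 = True and propagate.
  then x6 is forced to True.
  then x2 is forced to True.
  then x4 is forced to False.
  then x3 is forced to False.
  then x5 is forced to True.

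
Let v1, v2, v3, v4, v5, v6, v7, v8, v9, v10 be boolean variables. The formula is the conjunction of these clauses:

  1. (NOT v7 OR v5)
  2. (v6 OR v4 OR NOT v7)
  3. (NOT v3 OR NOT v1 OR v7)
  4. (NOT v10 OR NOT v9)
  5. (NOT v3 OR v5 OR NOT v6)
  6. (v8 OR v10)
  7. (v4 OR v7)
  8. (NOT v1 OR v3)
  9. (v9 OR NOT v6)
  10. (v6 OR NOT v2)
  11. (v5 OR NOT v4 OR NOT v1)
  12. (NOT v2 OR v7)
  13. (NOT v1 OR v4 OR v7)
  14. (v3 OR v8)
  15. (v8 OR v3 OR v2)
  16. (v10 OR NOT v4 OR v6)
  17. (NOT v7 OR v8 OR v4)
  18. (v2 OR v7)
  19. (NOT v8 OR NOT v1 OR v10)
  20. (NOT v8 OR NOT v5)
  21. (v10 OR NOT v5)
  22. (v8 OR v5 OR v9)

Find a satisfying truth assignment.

v1=0  v2=0  v3=1  v4=1  v5=1  v6=0  v7=1  v8=0  v9=0  v10=1

Check each clause:
  1. (NOT v7 OR v5) — v5 is true.
  2. (v6 OR v4 OR NOT v7) — v4 is true.
  3. (NOT v3 OR v7 OR NOT v1) — NOT v1 is true.
  4. (NOT v9 OR NOT v10) — NOT v9 is true.
  5. (NOT v6 OR v5 OR NOT v3) — NOT v6 is true.
  6. (v8 OR v10) — v10 is true.
  7. (v7 OR v4) — v4 is true.
  8. (v3 OR NOT v1) — v3 is true.
  9. (v9 OR NOT v6) — NOT v6 is true.
  10. (v6 OR NOT v2) — NOT v2 is true.
  11. (NOT v4 OR NOT v1 OR v5) — v5 is true.
  12. (v7 OR NOT v2) — NOT v2 is true.
  13. (v4 OR v7 OR NOT v1) — v4 is true.
  14. (v8 OR v3) — v3 is true.
  15. (v3 OR v8 OR v2) — v3 is true.
  16. (v6 OR NOT v4 OR v10) — v10 is true.
  17. (v4 OR NOT v7 OR v8) — v4 is true.
  18. (v7 OR v2) — v7 is true.
  19. (NOT v8 OR v10 OR NOT v1) — NOT v8 is true.
  20. (NOT v8 OR NOT v5) — NOT v8 is true.
  21. (NOT v5 OR v10) — v10 is true.
  22. (v5 OR v8 OR v9) — v5 is true.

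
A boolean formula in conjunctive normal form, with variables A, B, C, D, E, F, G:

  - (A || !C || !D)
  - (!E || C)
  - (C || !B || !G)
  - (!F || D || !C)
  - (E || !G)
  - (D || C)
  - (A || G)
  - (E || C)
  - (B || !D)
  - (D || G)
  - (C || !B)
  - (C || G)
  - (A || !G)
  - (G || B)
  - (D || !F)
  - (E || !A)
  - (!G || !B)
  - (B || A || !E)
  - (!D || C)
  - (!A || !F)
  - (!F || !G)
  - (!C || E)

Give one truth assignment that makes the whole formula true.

A=1, B=0, C=1, D=0, E=1, F=0, G=1

Check each clause:
  1. (!D || A || !C) — A is true.
  2. (!E || C) — C is true.
  3. (!G || C || !B) — C is true.
  4. (!F || D || !C) — !F is true.
  5. (E || !G) — E is true.
  6. (D || C) — C is true.
  7. (G || A) — A is true.
  8. (E || C) — C is true.
  9. (B || !D) — !D is true.
  10. (G || D) — G is true.
  11. (!B || C) — C is true.
  12. (G || C) — C is true.
  13. (A || !G) — A is true.
  14. (B || G) — G is true.
  15. (!F || D) — !F is true.
  16. (!A || E) — E is true.
  17. (!B || !G) — !B is true.
  18. (B || !E || A) — A is true.
  19. (C || !D) — C is true.
  20. (!A || !F) — !F is true.
  21. (!G || !F) — !F is true.
  22. (E || !C) — E is true.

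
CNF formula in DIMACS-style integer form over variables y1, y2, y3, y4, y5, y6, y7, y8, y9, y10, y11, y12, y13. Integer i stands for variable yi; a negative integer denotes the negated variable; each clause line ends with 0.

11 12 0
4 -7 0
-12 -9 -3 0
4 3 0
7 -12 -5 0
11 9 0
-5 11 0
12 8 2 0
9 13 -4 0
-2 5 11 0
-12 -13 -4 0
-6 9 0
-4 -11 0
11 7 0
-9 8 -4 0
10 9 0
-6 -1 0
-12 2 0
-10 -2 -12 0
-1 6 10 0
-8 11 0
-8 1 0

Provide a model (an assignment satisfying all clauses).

y1 = False, y2 = True, y3 = True, y4 = False, y5 = False, y6 = False, y7 = False, y8 = False, y9 = True, y10 = False, y11 = True, y12 = False, y13 = True

Branch on y1: take y1 = False.
  then y8 is forced to False.
Branch on y2: take y2 = True.
The remaining clauses are satisfied by y3 = True, y4 = False, y5 = False, y6 = False, y7 = False, y9 = True, y10 = False, y11 = True, y12 = False, y13 = True.
Every clause has at least one true literal under this assignment.
Check each clause:
  1. {y11, y12} — y11 is true.
  2. {y4, ¬y7} — ¬y7 is true.
  3. {¬y12, ¬y3, ¬y9} — ¬y12 is true.
  4. {y4, y3} — y3 is true.
  5. {y7, ¬y12, ¬y5} — ¬y5 is true.
  6. {y9, y11} — y9 is true.
  7. {y11, ¬y5} — y11 is true.
  8. {y2, y12, y8} — y2 is true.
  9. {¬y4, y13, y9} — y9 is true.
  10. {¬y2, y11, y5} — y11 is true.
  11. {¬y4, ¬y13, ¬y12} — ¬y12 is true.
  12. {y9, ¬y6} — y9 is true.
  13. {¬y4, ¬y11} — ¬y4 is true.
  14. {y7, y11} — y11 is true.
  15. {¬y4, y8, ¬y9} — ¬y4 is true.
  16. {y10, y9} — y9 is true.
  17. {¬y1, ¬y6} — ¬y6 is true.
  18. {¬y12, y2} — y2 is true.
  19. {¬y10, ¬y2, ¬y12} — ¬y12 is true.
  20. {y6, ¬y1, y10} — ¬y1 is true.
  21. {y11, ¬y8} — ¬y8 is true.
  22. {y1, ¬y8} — ¬y8 is true.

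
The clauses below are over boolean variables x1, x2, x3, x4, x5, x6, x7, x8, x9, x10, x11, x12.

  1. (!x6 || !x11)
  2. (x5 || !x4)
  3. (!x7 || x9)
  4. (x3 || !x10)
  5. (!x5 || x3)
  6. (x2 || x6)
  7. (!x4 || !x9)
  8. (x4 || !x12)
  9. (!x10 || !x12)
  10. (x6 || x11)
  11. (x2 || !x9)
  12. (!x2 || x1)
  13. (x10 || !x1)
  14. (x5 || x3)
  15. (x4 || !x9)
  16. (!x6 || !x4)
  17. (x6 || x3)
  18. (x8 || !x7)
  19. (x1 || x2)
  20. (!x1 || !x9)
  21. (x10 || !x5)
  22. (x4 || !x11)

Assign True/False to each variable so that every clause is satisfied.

x1=T, x2=T, x3=T, x4=T, x5=T, x6=F, x7=F, x8=F, x9=F, x10=T, x11=T, x12=F

Pure literal: x3 appears only positively; assign x3 = True.
Pure literal: x7 appears only negated; assign x7 = False.
Set x1 = True and propagate.
  then x10 is forced to True.
  then x12 is forced to False.
  then x9 is forced to False.
Branch on x2: take x2 = True.
The remaining clauses are satisfied by x4 = True, x5 = True, x6 = False, x8 = False, x11 = True.
Every clause has at least one true literal under this assignment.
Check each clause:
  1. (!x11 || !x6) — !x6 is true.
  2. (!x4 || x5) — x5 is true.
  3. (!x7 || x9) — !x7 is true.
  4. (!x10 || x3) — x3 is true.
  5. (x3 || !x5) — x3 is true.
  6. (x2 || x6) — x2 is true.
  7. (!x9 || !x4) — !x9 is true.
  8. (x4 || !x12) — !x12 is true.
  9. (!x12 || !x10) — !x12 is true.
  10. (x6 || x11) — x11 is true.
  11. (x2 || !x9) — x2 is true.
  12. (x1 || !x2) — x1 is true.
  13. (x10 || !x1) — x10 is true.
  14. (x3 || x5) — x3 is true.
  15. (!x9 || x4) — x4 is true.
  16. (!x6 || !x4) — !x6 is true.
  17. (x3 || x6) — x3 is true.
  18. (!x7 || x8) — !x7 is true.
  19. (x1 || x2) — x1 is true.
  20. (!x1 || !x9) — !x9 is true.
  21. (x10 || !x5) — x10 is true.
  22. (!x11 || x4) — x4 is true.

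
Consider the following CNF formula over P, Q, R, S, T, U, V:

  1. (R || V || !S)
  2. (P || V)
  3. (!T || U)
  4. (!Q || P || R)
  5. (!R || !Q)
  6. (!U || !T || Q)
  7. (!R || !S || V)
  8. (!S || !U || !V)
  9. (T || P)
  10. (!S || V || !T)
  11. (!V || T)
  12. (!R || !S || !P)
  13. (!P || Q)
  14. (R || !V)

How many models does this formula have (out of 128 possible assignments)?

3

The models are:
  P=T Q=T R=F S=F T=F U=F V=F
  P=T Q=T R=F S=F T=F U=T V=F
  P=T Q=T R=F S=F T=T U=T V=F
That's 3 in total.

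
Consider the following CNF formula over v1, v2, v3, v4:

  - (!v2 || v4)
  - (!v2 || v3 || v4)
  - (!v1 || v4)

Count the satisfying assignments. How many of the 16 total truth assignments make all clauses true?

Split on v4, then v2.
  v4=1, v2=1: remaining (v1,v3) ∈ {(0,0); (0,1); (1,0); (1,1)} — 4.
  v4=1, v2=0: remaining (v1,v3) ∈ {(0,0); (0,1); (1,0); (1,1)} — 4.
  v4=0, v2=1: a clause becomes empty — 0.
  v4=0, v2=0: remaining (v1,v3) ∈ {(0,0); (0,1)} — 2.
Total: 4 + 4 + 0 + 2 = 10.

10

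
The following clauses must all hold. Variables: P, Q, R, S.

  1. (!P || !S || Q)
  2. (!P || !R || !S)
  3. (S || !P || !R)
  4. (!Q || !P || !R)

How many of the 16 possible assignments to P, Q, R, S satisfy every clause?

Split on P, then R.
  P=T, R=T: a clause becomes empty — 0.
  P=T, R=F: remaining (Q,S) ∈ {(F,F); (T,F); (T,T)} — 3.
  P=F, R=T: remaining (Q,S) ∈ {(F,F); (F,T); (T,F); (T,T)} — 4.
  P=F, R=F: remaining (Q,S) ∈ {(F,F); (F,T); (T,F); (T,T)} — 4.
Total: 0 + 3 + 4 + 4 = 11.

11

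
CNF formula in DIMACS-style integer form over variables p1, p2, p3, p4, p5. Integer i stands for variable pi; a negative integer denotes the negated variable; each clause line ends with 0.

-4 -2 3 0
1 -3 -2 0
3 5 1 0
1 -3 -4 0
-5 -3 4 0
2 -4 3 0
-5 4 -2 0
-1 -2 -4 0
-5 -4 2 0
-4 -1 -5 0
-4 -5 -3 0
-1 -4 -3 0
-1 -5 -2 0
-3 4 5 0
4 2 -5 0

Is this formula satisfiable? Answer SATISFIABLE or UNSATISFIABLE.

SATISFIABLE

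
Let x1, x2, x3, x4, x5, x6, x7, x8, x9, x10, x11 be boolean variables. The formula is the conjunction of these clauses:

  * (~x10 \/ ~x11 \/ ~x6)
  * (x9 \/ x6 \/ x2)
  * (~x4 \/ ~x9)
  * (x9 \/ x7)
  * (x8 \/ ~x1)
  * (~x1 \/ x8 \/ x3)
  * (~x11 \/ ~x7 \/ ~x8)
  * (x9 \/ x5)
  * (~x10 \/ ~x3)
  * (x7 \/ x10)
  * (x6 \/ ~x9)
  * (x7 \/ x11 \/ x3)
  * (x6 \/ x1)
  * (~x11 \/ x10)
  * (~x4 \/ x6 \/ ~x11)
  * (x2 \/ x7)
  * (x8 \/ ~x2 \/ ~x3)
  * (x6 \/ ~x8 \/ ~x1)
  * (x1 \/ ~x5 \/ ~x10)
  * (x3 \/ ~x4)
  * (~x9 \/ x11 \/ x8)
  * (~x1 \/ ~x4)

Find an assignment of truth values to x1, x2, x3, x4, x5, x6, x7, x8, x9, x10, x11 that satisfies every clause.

Pure literal: x4 appears only negated; assign x4 = False.
Set x1 = False and propagate.
  then x6 is forced to True.
Branch on x2: take x2 = True.
For the remaining variables, x3 = False, x5 = True, x7 = True, x8 = True, x9 = True, x10 = False, x11 = False works.
Every clause has at least one true literal under this assignment.

x1=0, x2=1, x3=0, x4=0, x5=1, x6=1, x7=1, x8=1, x9=1, x10=0, x11=0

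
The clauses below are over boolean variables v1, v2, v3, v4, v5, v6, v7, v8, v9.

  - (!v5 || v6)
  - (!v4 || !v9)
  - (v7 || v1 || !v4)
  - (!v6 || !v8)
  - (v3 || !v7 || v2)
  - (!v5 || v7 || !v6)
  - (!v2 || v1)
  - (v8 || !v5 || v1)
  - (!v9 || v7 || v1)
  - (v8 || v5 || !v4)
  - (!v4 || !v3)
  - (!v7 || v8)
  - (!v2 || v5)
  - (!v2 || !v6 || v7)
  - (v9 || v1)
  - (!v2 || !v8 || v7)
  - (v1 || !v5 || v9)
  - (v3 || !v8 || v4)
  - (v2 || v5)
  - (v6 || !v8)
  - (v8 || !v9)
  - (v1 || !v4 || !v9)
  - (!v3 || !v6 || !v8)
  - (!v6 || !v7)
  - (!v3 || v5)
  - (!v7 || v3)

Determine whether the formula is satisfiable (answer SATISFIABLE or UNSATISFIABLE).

v7 = True:
  propagation gives v8=True, v6=False; an empty clause results — contradiction.
v7 = False:
  v5 = True:
    propagation gives v6=True; an empty clause results — contradiction.
  v5 = False:
    propagation gives v2=False; an empty clause results — contradiction.
Every branch closes, so no satisfying assignment exists.

UNSATISFIABLE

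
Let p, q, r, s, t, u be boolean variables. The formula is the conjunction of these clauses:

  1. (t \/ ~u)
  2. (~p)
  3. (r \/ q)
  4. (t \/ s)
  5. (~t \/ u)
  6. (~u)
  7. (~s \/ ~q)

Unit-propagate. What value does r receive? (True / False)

Unit clause (~p) sets p = False.
(~u) is a unit clause: u = False.
In (u \/ ~t), u is now false; ~t must hold, so t = False.
In (t \/ s), t is now false; s must hold, so s = True.
(~s \/ ~q): since s = True, the clause reduces to (~q). q = False.
(r \/ q): since q = False, the clause reduces to (r). r = True.

True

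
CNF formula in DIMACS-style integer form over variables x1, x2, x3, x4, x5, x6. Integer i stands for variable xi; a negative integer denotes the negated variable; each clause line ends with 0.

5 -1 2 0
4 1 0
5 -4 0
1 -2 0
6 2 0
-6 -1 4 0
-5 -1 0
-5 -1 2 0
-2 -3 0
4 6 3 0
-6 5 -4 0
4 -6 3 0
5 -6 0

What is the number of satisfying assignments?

2

Satisfying assignments:
  x1=F x2=F x3=F x4=T x5=T x6=T
  x1=F x2=F x3=T x4=T x5=T x6=T
Count: 2.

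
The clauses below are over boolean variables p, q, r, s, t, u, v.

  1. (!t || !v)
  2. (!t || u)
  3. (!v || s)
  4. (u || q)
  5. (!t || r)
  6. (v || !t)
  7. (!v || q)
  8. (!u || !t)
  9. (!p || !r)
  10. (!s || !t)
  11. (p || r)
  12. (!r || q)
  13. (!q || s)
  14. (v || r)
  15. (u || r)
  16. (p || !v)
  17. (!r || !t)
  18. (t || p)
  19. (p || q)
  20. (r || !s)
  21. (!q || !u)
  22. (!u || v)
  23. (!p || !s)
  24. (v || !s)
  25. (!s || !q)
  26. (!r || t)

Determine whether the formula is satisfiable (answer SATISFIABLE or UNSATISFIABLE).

UNSATISFIABLE

r = True:
  propagation gives p=False, q=True, s=True; an empty clause results — contradiction.
r = False:
  propagation gives t=False, p=True, v=True, s=True; an empty clause results — contradiction.
Every branch closes, so no satisfying assignment exists.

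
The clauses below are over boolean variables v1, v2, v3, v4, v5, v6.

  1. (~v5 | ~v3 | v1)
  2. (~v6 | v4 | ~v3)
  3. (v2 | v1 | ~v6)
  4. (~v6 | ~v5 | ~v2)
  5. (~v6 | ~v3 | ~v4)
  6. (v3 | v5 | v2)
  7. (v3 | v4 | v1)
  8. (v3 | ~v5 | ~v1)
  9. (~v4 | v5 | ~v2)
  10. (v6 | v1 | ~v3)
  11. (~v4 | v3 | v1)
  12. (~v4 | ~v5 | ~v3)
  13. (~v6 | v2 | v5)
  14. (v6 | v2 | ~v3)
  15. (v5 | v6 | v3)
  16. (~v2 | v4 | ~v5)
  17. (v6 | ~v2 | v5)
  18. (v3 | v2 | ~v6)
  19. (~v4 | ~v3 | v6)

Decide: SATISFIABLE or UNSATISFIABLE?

SATISFIABLE

Set v1 = True and propagate.
Set v2 = True and propagate.
Branch on v3: take v3 = False.
  then v5 is forced to False.
  then v4 is forced to False.
  then v6 is forced to True.
Every clause has at least one true literal under this assignment.
So v1=True, v2=True, v3=False, v4=False, v5=False, v6=True is a satisfying assignment.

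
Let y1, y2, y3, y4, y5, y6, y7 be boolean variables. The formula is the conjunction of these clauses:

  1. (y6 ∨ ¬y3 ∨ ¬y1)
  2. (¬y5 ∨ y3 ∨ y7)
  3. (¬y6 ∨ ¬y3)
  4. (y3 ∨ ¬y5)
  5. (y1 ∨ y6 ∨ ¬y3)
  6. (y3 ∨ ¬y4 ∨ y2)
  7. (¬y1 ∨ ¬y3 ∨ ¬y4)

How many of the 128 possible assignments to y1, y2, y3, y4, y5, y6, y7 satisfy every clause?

24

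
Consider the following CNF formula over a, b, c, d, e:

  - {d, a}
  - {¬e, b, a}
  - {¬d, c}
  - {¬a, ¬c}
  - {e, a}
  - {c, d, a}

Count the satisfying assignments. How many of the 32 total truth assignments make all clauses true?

The models are:
  a=0 b=1 c=1 d=1 e=1
  a=1 b=0 c=0 d=0 e=0
  a=1 b=0 c=0 d=0 e=1
  a=1 b=1 c=0 d=0 e=0
  a=1 b=1 c=0 d=0 e=1
That's 5 in total.

5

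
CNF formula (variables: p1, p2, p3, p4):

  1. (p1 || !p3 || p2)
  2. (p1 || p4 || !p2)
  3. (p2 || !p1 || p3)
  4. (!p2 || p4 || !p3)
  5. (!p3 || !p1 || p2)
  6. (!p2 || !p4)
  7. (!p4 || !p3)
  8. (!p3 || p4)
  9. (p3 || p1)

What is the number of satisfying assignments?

Satisfying assignments:
  p1=1 p2=1 p3=0 p4=0
Count: 1.

1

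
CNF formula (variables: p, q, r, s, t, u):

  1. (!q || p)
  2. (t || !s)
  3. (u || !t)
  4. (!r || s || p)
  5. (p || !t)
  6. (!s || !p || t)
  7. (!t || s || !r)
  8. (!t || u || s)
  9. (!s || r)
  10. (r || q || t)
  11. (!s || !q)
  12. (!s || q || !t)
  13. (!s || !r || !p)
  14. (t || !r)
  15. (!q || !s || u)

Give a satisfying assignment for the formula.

p=1, q=1, r=0, s=0, t=1, u=1

u occurs only positively in the remaining clauses — set u = True.
Try p = True.
Try q = True.
  then s is forced to False.
Branch on r: take r = False.
t is now unconstrained; take t = True.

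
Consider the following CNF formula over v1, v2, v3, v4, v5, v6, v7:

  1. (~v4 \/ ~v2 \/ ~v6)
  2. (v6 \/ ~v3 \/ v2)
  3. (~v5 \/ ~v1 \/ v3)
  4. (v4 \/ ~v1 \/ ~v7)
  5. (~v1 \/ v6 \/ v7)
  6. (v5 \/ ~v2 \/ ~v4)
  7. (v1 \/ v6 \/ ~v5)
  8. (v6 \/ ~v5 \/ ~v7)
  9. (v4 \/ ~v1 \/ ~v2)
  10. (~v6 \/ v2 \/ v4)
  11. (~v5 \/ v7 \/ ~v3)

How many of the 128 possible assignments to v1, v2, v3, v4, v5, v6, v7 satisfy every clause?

Split on v6, then v1.
  v6=1, v1=1: 5 of the 32 assignments to (v2,v3,v4,v5,v7) work.
  v6=1, v1=0: 14 of the 32 assignments to (v2,v3,v4,v5,v7) work.
  v6=0, v1=1: remaining (v2,v3,v4,v5,v7) ∈ {(0,0,1,0,1)} — 1.
  v6=0, v1=0: v7 free; 4 ways for (v2,v3,v4,v5) × 2^1 = 8.
Total: 5 + 14 + 1 + 8 = 28.

28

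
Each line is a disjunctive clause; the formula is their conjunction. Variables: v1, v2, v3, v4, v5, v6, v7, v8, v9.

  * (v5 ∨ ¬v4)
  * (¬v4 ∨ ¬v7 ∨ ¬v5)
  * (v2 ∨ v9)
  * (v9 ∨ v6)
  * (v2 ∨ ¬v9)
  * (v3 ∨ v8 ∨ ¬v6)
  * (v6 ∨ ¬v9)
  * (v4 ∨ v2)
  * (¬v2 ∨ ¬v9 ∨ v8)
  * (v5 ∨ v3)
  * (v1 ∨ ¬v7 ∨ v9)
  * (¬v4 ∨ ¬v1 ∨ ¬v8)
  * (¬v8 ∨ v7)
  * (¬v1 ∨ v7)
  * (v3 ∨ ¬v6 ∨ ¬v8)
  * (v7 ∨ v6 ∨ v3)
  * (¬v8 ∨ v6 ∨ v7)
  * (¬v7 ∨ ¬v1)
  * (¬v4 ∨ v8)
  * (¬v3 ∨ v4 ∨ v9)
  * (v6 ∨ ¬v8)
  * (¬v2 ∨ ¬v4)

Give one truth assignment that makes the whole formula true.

v1=0, v2=1, v3=1, v4=0, v5=0, v6=1, v7=1, v8=1, v9=1

Branch on v1: take v1 = False.
For the remaining variables, v2 = True, v3 = True, v4 = False, v5 = False, v6 = True, v7 = True, v8 = True, v9 = True works.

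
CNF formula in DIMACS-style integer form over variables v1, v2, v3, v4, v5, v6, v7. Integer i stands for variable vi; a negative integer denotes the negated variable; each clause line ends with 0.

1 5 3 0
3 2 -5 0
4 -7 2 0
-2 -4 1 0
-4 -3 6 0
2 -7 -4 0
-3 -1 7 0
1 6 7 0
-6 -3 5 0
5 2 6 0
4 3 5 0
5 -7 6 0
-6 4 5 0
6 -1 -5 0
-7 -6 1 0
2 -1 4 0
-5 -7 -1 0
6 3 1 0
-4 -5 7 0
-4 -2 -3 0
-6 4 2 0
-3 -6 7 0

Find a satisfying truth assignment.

Set v1 = True and propagate.
Set v2 = True and propagate.
The remaining clauses are satisfied by v3 = False, v4 = True, v5 = False, v6 = True, v7 = True.
Every clause has at least one true literal under this assignment.

v1=True, v2=True, v3=False, v4=True, v5=False, v6=True, v7=True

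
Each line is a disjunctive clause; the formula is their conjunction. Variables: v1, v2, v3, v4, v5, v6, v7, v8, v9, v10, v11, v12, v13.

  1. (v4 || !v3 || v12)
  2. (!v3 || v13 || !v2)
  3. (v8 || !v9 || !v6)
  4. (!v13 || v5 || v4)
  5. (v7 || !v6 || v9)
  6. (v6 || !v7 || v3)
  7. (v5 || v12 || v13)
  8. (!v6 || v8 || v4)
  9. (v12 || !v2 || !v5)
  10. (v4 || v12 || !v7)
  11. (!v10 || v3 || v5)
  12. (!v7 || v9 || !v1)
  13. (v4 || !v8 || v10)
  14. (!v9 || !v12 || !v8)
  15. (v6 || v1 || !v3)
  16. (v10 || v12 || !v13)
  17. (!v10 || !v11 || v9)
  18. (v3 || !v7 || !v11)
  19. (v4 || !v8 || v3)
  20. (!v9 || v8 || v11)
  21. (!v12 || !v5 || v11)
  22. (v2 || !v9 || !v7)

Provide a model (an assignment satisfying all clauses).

v1=1, v2=0, v3=1, v4=1, v5=1, v6=1, v7=0, v8=1, v9=1, v10=1, v11=1, v12=0, v13=0

Check each clause:
  1. (v4 || v12 || !v3) — v4 is true.
  2. (!v3 || !v2 || v13) — !v2 is true.
  3. (v8 || !v6 || !v9) — v8 is true.
  4. (!v13 || v5 || v4) — !v13 is true.
  5. (!v6 || v9 || v7) — v9 is true.
  6. (v6 || v3 || !v7) — !v7 is true.
  7. (v12 || v13 || v5) — v5 is true.
  8. (!v6 || v8 || v4) — v8 is true.
  9. (!v5 || !v2 || v12) — !v2 is true.
  10. (v4 || !v7 || v12) — !v7 is true.
  11. (!v10 || v3 || v5) — v3 is true.
  12. (!v7 || !v1 || v9) — v9 is true.
  13. (v10 || v4 || !v8) — v10 is true.
  14. (!v8 || !v12 || !v9) — !v12 is true.
  15. (v1 || !v3 || v6) — v1 is true.
  16. (v10 || v12 || !v13) — v10 is true.
  17. (v9 || !v10 || !v11) — v9 is true.
  18. (!v11 || !v7 || v3) — !v7 is true.
  19. (v3 || v4 || !v8) — v3 is true.
  20. (v11 || v8 || !v9) — v8 is true.
  21. (v11 || !v12 || !v5) — v11 is true.
  22. (!v7 || !v9 || v2) — !v7 is true.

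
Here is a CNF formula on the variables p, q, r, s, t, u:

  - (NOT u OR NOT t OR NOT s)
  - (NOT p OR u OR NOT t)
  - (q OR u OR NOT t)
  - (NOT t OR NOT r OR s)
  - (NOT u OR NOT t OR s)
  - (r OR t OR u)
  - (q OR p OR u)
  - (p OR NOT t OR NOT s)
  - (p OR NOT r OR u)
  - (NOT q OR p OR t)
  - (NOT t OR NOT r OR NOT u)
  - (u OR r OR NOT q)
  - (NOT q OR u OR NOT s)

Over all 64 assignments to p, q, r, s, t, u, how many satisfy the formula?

Split on u, then t.
  u=1, t=1: a clause becomes empty — 0.
  u=1, t=0: r, s free; 3 ways for (p,q) × 2^2 = 12.
  u=0, t=1: a clause becomes empty — 0.
  u=0, t=0: remaining (p,q,r,s) ∈ {(1,0,1,0); (1,0,1,1); (1,1,1,0)} — 3.
Total: 0 + 12 + 0 + 3 = 15.

15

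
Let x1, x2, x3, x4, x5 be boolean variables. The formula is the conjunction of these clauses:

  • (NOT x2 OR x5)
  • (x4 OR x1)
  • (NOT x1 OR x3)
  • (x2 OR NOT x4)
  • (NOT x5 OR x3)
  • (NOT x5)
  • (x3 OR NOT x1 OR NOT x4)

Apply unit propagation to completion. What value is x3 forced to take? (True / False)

True

Unit clause (NOT x5) sets x5 = False.
(x5 OR NOT x2): since x5 = False, the clause reduces to (NOT x2). x2 = False.
(NOT x4 OR x2) with x2 = False leaves only NOT x4, so x4 = False.
From (x4 OR x1) and x4 = False: x1 = True.
(x3 OR NOT x1) with x1 = True leaves only x3, so x3 = True.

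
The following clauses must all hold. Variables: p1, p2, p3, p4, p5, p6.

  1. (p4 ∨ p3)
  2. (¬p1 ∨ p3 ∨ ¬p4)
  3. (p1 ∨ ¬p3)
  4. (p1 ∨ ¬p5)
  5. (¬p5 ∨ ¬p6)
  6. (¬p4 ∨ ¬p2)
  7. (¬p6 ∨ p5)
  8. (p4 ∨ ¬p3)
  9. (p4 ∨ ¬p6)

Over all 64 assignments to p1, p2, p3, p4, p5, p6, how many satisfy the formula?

Satisfying assignments:
  p1=0 p2=0 p3=0 p4=1 p5=0 p6=0
  p1=1 p2=0 p3=1 p4=1 p5=0 p6=0
  p1=1 p2=0 p3=1 p4=1 p5=1 p6=0
That's 3 in total.

3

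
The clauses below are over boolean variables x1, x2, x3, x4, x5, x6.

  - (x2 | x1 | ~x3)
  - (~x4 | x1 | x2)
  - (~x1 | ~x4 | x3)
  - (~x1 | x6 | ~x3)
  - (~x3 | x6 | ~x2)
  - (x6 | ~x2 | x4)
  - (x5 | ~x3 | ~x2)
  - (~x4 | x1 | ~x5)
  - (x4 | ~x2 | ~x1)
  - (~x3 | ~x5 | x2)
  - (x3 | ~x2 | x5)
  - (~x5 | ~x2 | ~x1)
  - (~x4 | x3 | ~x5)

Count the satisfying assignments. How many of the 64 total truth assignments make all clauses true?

12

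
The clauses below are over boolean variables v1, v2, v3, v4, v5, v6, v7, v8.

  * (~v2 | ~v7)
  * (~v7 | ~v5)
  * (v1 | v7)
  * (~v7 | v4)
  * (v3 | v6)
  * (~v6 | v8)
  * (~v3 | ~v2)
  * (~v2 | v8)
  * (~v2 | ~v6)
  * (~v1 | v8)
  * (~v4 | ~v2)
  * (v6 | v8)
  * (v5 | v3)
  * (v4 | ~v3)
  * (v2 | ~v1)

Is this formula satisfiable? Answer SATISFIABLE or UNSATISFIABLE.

v8 occurs only positively in the remaining clauses — set v8 = True.
Try v1 = False.
  then v7 is forced to True.
  then v2 is forced to False.
  then v5 is forced to False.
  then v4 is forced to True.
  then v3 is forced to True.
v6 is now unconstrained; take v6 = True.
Every clause has at least one true literal under this assignment.
So v1=False, v2=False, v3=True, v4=True, v5=False, v6=True, v7=True, v8=True is a satisfying assignment.

SATISFIABLE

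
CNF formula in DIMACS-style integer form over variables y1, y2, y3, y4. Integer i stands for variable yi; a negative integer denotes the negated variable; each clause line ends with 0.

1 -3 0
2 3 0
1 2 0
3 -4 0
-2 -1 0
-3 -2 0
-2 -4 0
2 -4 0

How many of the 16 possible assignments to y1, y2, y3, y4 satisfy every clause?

The models are:
  y1=F y2=T y3=F y4=F
  y1=T y2=F y3=T y4=F
That's 2 in total.

2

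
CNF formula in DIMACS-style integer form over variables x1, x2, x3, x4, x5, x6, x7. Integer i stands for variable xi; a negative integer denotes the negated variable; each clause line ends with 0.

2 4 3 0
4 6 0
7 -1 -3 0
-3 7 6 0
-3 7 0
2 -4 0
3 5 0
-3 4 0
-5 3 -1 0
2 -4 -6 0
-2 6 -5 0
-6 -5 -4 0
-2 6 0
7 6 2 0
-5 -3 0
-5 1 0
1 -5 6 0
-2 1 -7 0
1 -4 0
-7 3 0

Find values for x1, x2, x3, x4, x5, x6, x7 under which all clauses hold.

x1 = True, x2 = True, x3 = True, x4 = True, x5 = False, x6 = True, x7 = True

Branch on x1: take x1 = True.
Try x2 = True.
  then x6 is forced to True.
The remaining clauses are satisfied by x3 = True, x4 = True, x5 = False, x7 = True.
Check each clause:
  1. (x2 OR x4 OR x3) — x2 is true.
  2. (x4 OR x6) — x4 is true.
  3. (x7 OR NOT x3 OR NOT x1) — x7 is true.
  4. (NOT x3 OR x7 OR x6) — x6 is true.
  5. (x7 OR NOT x3) — x7 is true.
  6. (x2 OR NOT x4) — x2 is true.
  7. (x3 OR x5) — x3 is true.
  8. (NOT x3 OR x4) — x4 is true.
  9. (NOT x1 OR NOT x5 OR x3) — x3 is true.
  10. (x2 OR NOT x4 OR NOT x6) — x2 is true.
  11. (NOT x2 OR NOT x5 OR x6) — NOT x5 is true.
  12. (NOT x5 OR NOT x4 OR NOT x6) — NOT x5 is true.
  13. (NOT x2 OR x6) — x6 is true.
  14. (x6 OR x2 OR x7) — x2 is true.
  15. (NOT x3 OR NOT x5) — NOT x5 is true.
  16. (NOT x5 OR x1) — x1 is true.
  17. (NOT x5 OR x1 OR x6) — x1 is true.
  18. (x1 OR NOT x2 OR NOT x7) — x1 is true.
  19. (NOT x4 OR x1) — x1 is true.
  20. (x3 OR NOT x7) — x3 is true.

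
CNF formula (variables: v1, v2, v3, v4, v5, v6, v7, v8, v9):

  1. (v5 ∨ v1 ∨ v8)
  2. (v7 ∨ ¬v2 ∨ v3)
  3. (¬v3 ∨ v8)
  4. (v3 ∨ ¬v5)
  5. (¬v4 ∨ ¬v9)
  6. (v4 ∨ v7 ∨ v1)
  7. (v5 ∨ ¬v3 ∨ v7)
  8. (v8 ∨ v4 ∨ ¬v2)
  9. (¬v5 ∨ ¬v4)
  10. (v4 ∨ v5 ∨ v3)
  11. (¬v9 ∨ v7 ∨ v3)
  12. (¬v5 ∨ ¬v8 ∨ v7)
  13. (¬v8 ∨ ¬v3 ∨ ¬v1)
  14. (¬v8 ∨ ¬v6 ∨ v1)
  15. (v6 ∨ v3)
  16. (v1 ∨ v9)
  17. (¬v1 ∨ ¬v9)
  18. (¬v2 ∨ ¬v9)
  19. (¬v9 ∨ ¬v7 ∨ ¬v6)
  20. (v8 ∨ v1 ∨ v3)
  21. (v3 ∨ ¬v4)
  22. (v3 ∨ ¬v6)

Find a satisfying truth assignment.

v1=F  v2=F  v3=T  v4=F  v5=F  v6=F  v7=T  v8=T  v9=T

v2 occurs only negated in the remaining clauses — set v2 = False.
Try v1 = False.
  then v9 is forced to True.
  then v4 is forced to False.
  then v7 is forced to True.
  then v6 is forced to False.
  then v3 is forced to True.
  then v8 is forced to True.
v5 is now unconstrained; take v5 = False.
Every clause has at least one true literal under this assignment.
Check each clause:
  1. (v8 ∨ v1 ∨ v5) — v8 is true.
  2. (v7 ∨ v3 ∨ ¬v2) — v3 is true.
  3. (v8 ∨ ¬v3) — v8 is true.
  4. (¬v5 ∨ v3) — v3 is true.
  5. (¬v4 ∨ ¬v9) — ¬v4 is true.
  6. (v1 ∨ v4 ∨ v7) — v7 is true.
  7. (¬v3 ∨ v5 ∨ v7) — v7 is true.
  8. (¬v2 ∨ v8 ∨ v4) — v8 is true.
  9. (¬v5 ∨ ¬v4) — ¬v5 is true.
  10. (v5 ∨ v4 ∨ v3) — v3 is true.
  11. (v7 ∨ ¬v9 ∨ v3) — v3 is true.
  12. (¬v5 ∨ ¬v8 ∨ v7) — ¬v5 is true.
  13. (¬v3 ∨ ¬v8 ∨ ¬v1) — ¬v1 is true.
  14. (v1 ∨ ¬v8 ∨ ¬v6) — ¬v6 is true.
  15. (v6 ∨ v3) — v3 is true.
  16. (v1 ∨ v9) — v9 is true.
  17. (¬v1 ∨ ¬v9) — ¬v1 is true.
  18. (¬v2 ∨ ¬v9) — ¬v2 is true.
  19. (¬v7 ∨ ¬v9 ∨ ¬v6) — ¬v6 is true.
  20. (v1 ∨ v8 ∨ v3) — v8 is true.
  21. (¬v4 ∨ v3) — v3 is true.
  22. (v3 ∨ ¬v6) — ¬v6 is true.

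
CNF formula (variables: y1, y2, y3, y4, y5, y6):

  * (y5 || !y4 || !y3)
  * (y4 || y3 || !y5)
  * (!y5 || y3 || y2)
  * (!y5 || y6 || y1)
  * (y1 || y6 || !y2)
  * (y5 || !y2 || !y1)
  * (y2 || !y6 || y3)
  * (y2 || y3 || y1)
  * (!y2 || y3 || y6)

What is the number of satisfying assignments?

23

Split on y2, then y3.
  y2=T, y3=T: 7 of the 16 assignments to (y1,y4,y5,y6) work.
  y2=T, y3=F: remaining (y1,y4,y5,y6) ∈ {(F,F,F,T); (F,T,F,T); (F,T,T,T); (T,T,T,T)} — 4.
  y2=F, y3=T: 10 of the 16 assignments to (y1,y4,y5,y6) work.
  y2=F, y3=F: remaining (y1,y4,y5,y6) ∈ {(T,F,F,F); (T,T,F,F)} — 2.
Total: 7 + 4 + 10 + 2 = 23.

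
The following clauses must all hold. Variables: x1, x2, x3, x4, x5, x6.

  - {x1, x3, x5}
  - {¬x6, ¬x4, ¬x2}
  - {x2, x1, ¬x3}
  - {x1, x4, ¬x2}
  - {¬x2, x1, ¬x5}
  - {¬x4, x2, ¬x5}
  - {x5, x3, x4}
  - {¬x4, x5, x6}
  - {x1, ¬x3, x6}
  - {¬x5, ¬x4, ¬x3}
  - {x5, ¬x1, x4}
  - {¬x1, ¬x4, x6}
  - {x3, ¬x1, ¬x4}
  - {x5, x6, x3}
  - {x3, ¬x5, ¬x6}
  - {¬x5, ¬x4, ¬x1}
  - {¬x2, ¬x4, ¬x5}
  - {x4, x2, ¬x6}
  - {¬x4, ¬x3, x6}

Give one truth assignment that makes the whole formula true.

Branch on x1: take x1 = True.
For the remaining variables, x2 = True, x3 = True, x4 = False, x5 = True, x6 = False works.
Every clause has at least one true literal under this assignment.

x1=T, x2=T, x3=T, x4=F, x5=T, x6=F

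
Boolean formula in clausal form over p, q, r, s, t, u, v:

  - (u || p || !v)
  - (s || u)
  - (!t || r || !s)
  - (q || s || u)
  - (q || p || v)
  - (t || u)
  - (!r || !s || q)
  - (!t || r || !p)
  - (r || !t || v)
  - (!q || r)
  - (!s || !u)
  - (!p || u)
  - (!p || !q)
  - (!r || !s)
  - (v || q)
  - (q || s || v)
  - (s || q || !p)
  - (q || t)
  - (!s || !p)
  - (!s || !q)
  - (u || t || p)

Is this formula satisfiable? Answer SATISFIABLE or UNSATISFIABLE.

SATISFIABLE

Branch on p: take p = False.
Branch on q: take q = True.
  then r is forced to True.
  then s is forced to False.
  then u is forced to True.
t, v are now unconstrained; take t = False, v = True.
Every clause has at least one true literal under this assignment.
So p=False, q=True, r=True, s=False, t=False, u=True, v=True is a satisfying assignment.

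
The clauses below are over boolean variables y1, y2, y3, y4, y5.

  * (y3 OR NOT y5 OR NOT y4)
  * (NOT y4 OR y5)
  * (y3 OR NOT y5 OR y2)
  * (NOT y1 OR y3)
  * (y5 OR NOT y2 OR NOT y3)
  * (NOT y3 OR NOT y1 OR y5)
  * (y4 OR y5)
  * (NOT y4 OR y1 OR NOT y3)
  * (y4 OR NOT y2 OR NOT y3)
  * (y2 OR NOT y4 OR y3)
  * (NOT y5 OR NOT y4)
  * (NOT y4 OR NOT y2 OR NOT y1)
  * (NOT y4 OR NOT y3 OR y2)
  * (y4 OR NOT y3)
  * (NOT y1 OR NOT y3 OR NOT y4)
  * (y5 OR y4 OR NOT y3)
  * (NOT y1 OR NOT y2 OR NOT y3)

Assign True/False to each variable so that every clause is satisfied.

y1=False, y2=True, y3=False, y4=False, y5=True

Try y1 = False.
Set y2 = True and propagate.
Set y3 = False and propagate.
The remaining clauses are satisfied by y4 = False, y5 = True.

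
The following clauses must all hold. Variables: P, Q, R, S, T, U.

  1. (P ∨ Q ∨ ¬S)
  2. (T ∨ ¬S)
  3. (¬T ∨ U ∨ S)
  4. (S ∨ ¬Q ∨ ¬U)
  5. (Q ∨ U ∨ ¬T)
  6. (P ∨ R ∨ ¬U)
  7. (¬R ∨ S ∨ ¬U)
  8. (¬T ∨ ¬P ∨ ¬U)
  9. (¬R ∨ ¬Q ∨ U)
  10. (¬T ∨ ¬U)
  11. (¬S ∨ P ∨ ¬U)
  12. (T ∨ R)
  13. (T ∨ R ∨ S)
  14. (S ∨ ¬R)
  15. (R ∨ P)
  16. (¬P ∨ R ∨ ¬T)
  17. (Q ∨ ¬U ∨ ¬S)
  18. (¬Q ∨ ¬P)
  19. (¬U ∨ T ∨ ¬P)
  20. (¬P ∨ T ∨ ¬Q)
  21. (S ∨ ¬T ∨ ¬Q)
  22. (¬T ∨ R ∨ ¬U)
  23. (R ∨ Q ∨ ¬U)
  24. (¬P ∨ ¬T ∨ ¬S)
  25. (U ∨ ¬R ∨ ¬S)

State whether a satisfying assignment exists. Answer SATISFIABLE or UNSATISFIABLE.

UNSATISFIABLE

U = True:
  propagation gives T=False, S=False, Q=False, R=False; an empty clause results — contradiction.
U = False:
  T = True:
    propagation gives S=True, Q=True, R=False, P=True; an empty clause results — contradiction.
  T = False:
    propagation gives S=False, R=True; an empty clause results — contradiction.
Every branch closes, so no satisfying assignment exists.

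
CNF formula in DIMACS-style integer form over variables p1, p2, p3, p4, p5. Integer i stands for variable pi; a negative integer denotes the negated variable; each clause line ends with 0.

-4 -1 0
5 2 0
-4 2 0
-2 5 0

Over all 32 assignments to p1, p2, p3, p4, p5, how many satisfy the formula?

10

Split on p2, then p4.
  p2=1, p4=1: remaining (p1,p3,p5) ∈ {(0,0,1); (0,1,1)} — 2.
  p2=1, p4=0: remaining (p1,p3,p5) ∈ {(0,0,1); (0,1,1); (1,0,1); (1,1,1)} — 4.
  p2=0, p4=1: a clause becomes empty — 0.
  p2=0, p4=0: remaining (p1,p3,p5) ∈ {(0,0,1); (0,1,1); (1,0,1); (1,1,1)} — 4.
Total: 2 + 4 + 0 + 4 = 10.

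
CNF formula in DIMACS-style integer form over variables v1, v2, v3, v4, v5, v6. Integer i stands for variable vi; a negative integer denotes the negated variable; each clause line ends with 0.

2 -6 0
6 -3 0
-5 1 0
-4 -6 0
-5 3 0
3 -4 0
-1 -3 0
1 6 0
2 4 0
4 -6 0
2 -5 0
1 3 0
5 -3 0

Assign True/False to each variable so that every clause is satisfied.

v1=1  v2=1  v3=0  v4=0  v5=0  v6=0

Pure literal: v2 appears only positively; assign v2 = True.
Branch on v1: take v1 = True.
  then v3 is forced to False.
  then v5 is forced to False.
  then v4 is forced to False.
  then v6 is forced to False.
Every clause has at least one true literal under this assignment.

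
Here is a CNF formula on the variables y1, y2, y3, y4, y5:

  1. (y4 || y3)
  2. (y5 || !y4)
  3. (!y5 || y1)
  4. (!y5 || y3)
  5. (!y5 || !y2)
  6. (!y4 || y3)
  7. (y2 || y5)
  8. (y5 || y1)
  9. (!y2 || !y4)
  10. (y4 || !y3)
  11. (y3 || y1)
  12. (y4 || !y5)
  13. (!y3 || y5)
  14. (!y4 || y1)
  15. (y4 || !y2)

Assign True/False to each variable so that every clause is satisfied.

y1=T, y2=F, y3=T, y4=T, y5=T

Check each clause:
  1. (y3 || y4) — y3 is true.
  2. (!y4 || y5) — y5 is true.
  3. (y1 || !y5) — y1 is true.
  4. (y3 || !y5) — y3 is true.
  5. (!y5 || !y2) — !y2 is true.
  6. (y3 || !y4) — y3 is true.
  7. (y2 || y5) — y5 is true.
  8. (y1 || y5) — y1 is true.
  9. (!y4 || !y2) — !y2 is true.
  10. (y4 || !y3) — y4 is true.
  11. (y1 || y3) — y1 is true.
  12. (!y5 || y4) — y4 is true.
  13. (!y3 || y5) — y5 is true.
  14. (!y4 || y1) — y1 is true.
  15. (!y2 || y4) — y4 is true.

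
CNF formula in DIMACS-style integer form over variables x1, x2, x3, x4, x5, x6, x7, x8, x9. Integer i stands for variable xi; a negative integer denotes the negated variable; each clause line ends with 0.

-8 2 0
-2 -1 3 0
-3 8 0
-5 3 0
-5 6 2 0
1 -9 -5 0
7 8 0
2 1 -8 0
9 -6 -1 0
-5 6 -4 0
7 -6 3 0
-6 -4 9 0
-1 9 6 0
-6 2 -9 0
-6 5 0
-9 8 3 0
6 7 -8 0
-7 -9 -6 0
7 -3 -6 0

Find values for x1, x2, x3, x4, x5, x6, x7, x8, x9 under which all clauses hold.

x1 = False, x2 = True, x3 = False, x4 = True, x5 = False, x6 = False, x7 = True, x8 = True, x9 = False

Check each clause:
  1. (~x8 \/ x2) — x2 is true.
  2. (x3 \/ ~x2 \/ ~x1) — ~x1 is true.
  3. (x8 \/ ~x3) — x8 is true.
  4. (~x5 \/ x3) — ~x5 is true.
  5. (x6 \/ ~x5 \/ x2) — x2 is true.
  6. (x1 \/ ~x9 \/ ~x5) — ~x5 is true.
  7. (x8 \/ x7) — x8 is true.
  8. (~x8 \/ x1 \/ x2) — x2 is true.
  9. (~x6 \/ ~x1 \/ x9) — ~x6 is true.
  10. (~x5 \/ ~x4 \/ x6) — ~x5 is true.
  11. (x3 \/ ~x6 \/ x7) — ~x6 is true.
  12. (x9 \/ ~x4 \/ ~x6) — ~x6 is true.
  13. (x6 \/ ~x1 \/ x9) — ~x1 is true.
  14. (~x6 \/ ~x9 \/ x2) — x2 is true.
  15. (x5 \/ ~x6) — ~x6 is true.
  16. (x8 \/ ~x9 \/ x3) — x8 is true.
  17. (x7 \/ ~x8 \/ x6) — x7 is true.
  18. (~x6 \/ ~x7 \/ ~x9) — ~x6 is true.
  19. (~x6 \/ x7 \/ ~x3) — ~x6 is true.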